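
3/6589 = 3/6589  =  0.00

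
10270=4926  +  5344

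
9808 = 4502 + 5306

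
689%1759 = 689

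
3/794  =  3/794 = 0.00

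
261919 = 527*497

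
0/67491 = 0= 0.00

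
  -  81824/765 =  - 81824/765 = - 106.96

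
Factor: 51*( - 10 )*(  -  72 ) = 36720 = 2^4*3^3*5^1 *17^1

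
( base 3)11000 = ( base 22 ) 4K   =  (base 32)3C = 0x6C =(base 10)108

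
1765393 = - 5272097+7037490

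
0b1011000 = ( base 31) 2q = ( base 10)88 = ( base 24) 3g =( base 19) 4c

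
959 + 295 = 1254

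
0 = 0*644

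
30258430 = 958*31585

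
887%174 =17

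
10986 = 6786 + 4200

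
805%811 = 805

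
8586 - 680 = 7906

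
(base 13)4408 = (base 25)F3M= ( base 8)22400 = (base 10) 9472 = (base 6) 111504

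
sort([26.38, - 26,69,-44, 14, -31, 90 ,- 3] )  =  [ - 44 , - 31,  -  26, - 3, 14, 26.38, 69, 90]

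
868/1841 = 124/263 =0.47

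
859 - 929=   - 70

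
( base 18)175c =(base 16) 200a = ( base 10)8202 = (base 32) 80a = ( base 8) 20012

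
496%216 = 64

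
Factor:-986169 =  - 3^1 * 271^1*1213^1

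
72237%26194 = 19849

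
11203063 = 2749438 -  - 8453625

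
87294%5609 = 3159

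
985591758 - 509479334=476112424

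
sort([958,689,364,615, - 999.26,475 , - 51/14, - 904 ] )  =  [ -999.26, - 904, - 51/14, 364, 475,615,689, 958 ] 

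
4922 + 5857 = 10779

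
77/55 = 1 + 2/5 = 1.40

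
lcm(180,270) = 540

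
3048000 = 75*40640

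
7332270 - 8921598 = -1589328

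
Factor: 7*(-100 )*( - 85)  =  2^2*5^3*7^1*17^1 = 59500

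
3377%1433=511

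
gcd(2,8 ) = 2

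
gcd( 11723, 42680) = 1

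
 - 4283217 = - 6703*639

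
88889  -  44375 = 44514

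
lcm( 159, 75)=3975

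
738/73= 738/73 = 10.11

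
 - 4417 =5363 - 9780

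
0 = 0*85013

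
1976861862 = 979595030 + 997266832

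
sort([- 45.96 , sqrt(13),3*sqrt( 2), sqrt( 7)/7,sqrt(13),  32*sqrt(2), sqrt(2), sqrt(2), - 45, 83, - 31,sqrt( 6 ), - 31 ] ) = [ - 45.96, - 45,-31, - 31 , sqrt(7)/7 , sqrt(2),  sqrt (2 ),sqrt( 6 ), sqrt( 13), sqrt( 13), 3*sqrt ( 2 ),  32*sqrt ( 2 ), 83 ]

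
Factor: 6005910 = 2^1 * 3^1 * 5^1*107^1 * 1871^1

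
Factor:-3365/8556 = -2^( -2)*3^ (  -  1 )*5^1*23^( - 1)*31^( - 1 )*673^1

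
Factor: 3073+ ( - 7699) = - 4626 = - 2^1 *3^2*257^1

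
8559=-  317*(  -  27)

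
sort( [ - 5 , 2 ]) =[ - 5, 2]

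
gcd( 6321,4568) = 1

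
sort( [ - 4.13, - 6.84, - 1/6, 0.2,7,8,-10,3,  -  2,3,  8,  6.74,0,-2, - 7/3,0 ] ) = [ - 10,  -  6.84, - 4.13, - 7/3 , - 2,  -  2, - 1/6,0,0, 0.2,3,  3 , 6.74, 7,  8, 8 ]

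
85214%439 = 48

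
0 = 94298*0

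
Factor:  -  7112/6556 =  - 2^1 * 7^1*11^(  -  1)*127^1 * 149^( -1) = - 1778/1639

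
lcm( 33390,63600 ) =1335600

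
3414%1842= 1572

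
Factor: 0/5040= 0= 0^1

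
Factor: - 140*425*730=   -  2^3 * 5^4*7^1*17^1*73^1 = -43435000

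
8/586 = 4/293 = 0.01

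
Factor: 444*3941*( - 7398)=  - 2^3*3^4 * 7^1*37^1*137^1*563^1 = - 12945049992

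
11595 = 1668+9927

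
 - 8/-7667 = 8/7667 = 0.00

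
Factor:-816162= -2^1*3^1*136027^1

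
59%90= 59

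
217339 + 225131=442470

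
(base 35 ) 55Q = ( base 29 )7F4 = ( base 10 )6326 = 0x18b6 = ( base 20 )FG6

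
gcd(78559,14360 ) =1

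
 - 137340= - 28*4905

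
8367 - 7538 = 829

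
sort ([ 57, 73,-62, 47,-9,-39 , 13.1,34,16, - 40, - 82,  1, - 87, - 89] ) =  [-89,-87, - 82, - 62,-40, - 39, - 9, 1,13.1,  16,34, 47, 57, 73 ] 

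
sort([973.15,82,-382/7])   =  [ - 382/7,  82,973.15 ] 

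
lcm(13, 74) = 962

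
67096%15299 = 5900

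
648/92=162/23= 7.04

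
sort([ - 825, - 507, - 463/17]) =[ - 825,-507 , - 463/17]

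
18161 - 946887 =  - 928726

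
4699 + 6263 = 10962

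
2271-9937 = -7666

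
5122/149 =34+56/149 = 34.38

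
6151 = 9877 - 3726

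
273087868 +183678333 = 456766201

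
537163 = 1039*517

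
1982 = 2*991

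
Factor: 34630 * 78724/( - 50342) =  - 1363106060/25171 = -2^2*5^1 * 3463^1*19681^1*25171^( - 1 )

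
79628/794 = 39814/397=100.29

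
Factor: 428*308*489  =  64461936 = 2^4*3^1*7^1*11^1 * 107^1*163^1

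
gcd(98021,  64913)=1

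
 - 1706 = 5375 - 7081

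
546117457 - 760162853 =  - 214045396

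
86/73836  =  43/36918= 0.00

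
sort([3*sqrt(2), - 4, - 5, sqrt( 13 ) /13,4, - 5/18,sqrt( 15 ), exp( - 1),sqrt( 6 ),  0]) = [ - 5,  -  4, - 5/18, 0, sqrt( 13) /13, exp ( - 1), sqrt( 6), sqrt( 15), 4,3*sqrt(2 ) ]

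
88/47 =1+41/47 = 1.87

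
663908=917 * 724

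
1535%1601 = 1535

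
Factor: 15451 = 15451^1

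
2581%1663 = 918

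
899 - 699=200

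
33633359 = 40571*829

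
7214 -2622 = 4592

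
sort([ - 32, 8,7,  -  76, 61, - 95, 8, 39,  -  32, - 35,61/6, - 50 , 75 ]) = [  -  95, -76, - 50, - 35,-32, - 32,  7, 8, 8,  61/6, 39, 61  ,  75]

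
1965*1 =1965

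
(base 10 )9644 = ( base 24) ghk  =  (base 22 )JK8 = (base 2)10010110101100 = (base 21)10I5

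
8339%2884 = 2571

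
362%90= 2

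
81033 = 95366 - 14333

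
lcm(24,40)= 120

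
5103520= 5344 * 955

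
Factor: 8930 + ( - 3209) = 3^1*1907^1 = 5721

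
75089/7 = 10727 = 10727.00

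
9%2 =1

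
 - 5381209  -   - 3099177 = - 2282032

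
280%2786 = 280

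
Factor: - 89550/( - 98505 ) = 10/11 = 2^1 * 5^1 * 11^( - 1)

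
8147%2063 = 1958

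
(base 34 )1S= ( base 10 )62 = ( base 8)76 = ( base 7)116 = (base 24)2e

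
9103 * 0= 0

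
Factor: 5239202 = 2^1*257^1*10193^1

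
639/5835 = 213/1945 = 0.11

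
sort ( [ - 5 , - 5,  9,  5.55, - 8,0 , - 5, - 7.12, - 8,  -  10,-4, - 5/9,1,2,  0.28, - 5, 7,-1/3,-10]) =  [ - 10,-10,-8,-8,- 7.12,-5,-5,-5, - 5, - 4, -5/9, - 1/3, 0,0.28, 1, 2,  5.55,  7, 9 ]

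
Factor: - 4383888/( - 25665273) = 2^4*3^ ( - 1)*1657^( - 1)*1721^( - 1)*91331^1 = 1461296/8555091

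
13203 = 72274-59071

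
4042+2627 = 6669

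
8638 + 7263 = 15901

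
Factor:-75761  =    -  7^1*79^1*137^1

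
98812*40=3952480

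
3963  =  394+3569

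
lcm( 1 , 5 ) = 5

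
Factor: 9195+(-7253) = 1942 = 2^1*971^1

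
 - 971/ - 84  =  971/84= 11.56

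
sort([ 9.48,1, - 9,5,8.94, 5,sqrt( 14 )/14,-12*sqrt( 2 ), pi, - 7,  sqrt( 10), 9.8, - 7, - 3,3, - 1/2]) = [-12*sqrt( 2), - 9, - 7, - 7, - 3, - 1/2,sqrt( 14)/14 , 1,3, pi, sqrt( 10), 5,5,8.94,9.48,9.8 ]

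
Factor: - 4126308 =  - 2^2*3^1*17^1  *113^1* 179^1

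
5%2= 1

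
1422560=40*35564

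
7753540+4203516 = 11957056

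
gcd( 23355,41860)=5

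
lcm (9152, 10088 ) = 887744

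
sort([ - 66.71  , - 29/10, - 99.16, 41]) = [ -99.16, - 66.71  , - 29/10, 41]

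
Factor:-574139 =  - 89^1*6451^1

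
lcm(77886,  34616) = 311544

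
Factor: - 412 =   -  2^2*103^1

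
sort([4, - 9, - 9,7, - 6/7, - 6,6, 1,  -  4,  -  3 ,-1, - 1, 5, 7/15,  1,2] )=[ - 9 , - 9, - 6, - 4, - 3 , - 1, - 1,  -  6/7, 7/15, 1, 1,2,4,5, 6, 7]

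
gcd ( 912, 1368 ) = 456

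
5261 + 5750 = 11011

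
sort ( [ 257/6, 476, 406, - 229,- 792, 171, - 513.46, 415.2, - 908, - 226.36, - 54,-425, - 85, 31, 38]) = [ - 908, - 792, - 513.46,-425, - 229, - 226.36, - 85,- 54, 31,38,257/6,171, 406,415.2, 476 ] 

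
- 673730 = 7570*( - 89 )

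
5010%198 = 60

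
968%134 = 30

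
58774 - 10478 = 48296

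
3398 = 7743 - 4345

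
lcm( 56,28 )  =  56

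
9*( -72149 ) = - 649341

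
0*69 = 0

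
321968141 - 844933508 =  - 522965367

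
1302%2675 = 1302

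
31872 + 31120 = 62992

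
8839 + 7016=15855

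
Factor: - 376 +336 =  - 40= - 2^3*5^1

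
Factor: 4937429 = 7^1*17^1 * 41491^1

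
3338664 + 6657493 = 9996157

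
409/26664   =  409/26664 = 0.02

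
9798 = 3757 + 6041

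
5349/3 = 1783 = 1783.00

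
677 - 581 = 96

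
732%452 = 280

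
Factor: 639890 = 2^1 * 5^1*61^1* 1049^1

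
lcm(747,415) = 3735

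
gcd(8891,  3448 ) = 1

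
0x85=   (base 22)61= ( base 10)133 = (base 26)53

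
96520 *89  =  8590280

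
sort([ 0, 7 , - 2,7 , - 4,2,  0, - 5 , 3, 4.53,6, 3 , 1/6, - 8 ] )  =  [-8,-5, - 4, - 2 , 0, 0,1/6,2 , 3,3,4.53,6,7,7]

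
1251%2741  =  1251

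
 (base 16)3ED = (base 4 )33231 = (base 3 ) 1101020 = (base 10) 1005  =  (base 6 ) 4353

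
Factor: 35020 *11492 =2^4*5^1 * 13^2*17^2*103^1 = 402449840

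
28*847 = 23716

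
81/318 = 27/106 = 0.25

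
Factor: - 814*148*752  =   - 2^7 * 11^1 * 37^2 * 47^1 = - 90594944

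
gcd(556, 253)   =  1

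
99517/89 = 99517/89 = 1118.17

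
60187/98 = 614 + 15/98 = 614.15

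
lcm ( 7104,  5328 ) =21312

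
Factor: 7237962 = 2^1 * 3^2*23^1*17483^1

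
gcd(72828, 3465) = 63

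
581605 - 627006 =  - 45401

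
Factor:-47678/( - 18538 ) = 769/299  =  13^ ( - 1)*23^(-1 )*769^1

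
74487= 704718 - 630231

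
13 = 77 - 64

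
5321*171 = 909891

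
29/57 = 29/57 = 0.51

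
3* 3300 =9900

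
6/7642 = 3/3821 = 0.00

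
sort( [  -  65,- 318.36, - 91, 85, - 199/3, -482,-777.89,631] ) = [  -  777.89, - 482, - 318.36,-91,-199/3, - 65,85,631]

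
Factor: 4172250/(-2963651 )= - 2^1*3^1*5^3*113^( - 1 )*5563^1*26227^ (  -  1)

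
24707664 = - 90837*( - 272 ) 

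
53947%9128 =8307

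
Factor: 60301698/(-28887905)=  -2^1*3^1*5^( - 1 )*523^(-1 )*11047^( - 1)*10050283^1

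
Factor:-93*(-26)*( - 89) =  - 215202 =-2^1 * 3^1 * 13^1 * 31^1 * 89^1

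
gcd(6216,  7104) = 888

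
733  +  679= 1412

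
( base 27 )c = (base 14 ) c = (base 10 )12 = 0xC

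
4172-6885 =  - 2713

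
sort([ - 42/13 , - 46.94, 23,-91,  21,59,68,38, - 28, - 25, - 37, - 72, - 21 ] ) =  [-91,  -  72 , - 46.94, - 37, - 28,- 25 , - 21,  -  42/13,21,23,38,59,68] 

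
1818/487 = 1818/487 = 3.73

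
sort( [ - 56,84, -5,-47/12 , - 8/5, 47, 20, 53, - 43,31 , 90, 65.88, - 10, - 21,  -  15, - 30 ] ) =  [  -  56, - 43, - 30,  -  21,-15, - 10,-5, - 47/12, - 8/5,20, 31, 47, 53, 65.88, 84, 90] 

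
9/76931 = 9/76931 = 0.00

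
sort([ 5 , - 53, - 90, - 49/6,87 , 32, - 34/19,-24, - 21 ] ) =[ - 90,  -  53, - 24,  -  21, - 49/6,  -  34/19,  5 , 32,87 ] 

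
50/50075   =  2/2003 =0.00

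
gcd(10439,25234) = 11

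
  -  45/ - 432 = 5/48 = 0.10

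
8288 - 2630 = 5658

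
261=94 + 167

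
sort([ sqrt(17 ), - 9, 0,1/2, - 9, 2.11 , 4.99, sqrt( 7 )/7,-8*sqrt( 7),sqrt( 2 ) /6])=[ - 8*sqrt(7),  -  9,-9, 0,sqrt( 2)/6, sqrt(7)/7, 1/2,2.11,sqrt(17), 4.99]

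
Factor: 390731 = 11^1*35521^1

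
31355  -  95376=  - 64021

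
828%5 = 3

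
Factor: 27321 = 3^1*7^1*1301^1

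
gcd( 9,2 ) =1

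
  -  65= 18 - 83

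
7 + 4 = 11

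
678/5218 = 339/2609 = 0.13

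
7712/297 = 25 + 287/297 = 25.97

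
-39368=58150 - 97518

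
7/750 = 7/750 = 0.01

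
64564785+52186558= 116751343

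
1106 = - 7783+8889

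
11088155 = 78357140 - 67268985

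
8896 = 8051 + 845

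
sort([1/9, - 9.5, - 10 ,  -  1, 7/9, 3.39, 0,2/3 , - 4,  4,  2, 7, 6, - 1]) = [ - 10, - 9.5 , - 4,-1, - 1, 0 , 1/9,2/3, 7/9,2,3.39, 4,6, 7 ] 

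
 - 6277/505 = -13 + 288/505 = -12.43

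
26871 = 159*169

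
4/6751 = 4/6751 = 0.00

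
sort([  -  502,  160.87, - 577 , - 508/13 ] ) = [ - 577 ,- 502, - 508/13, 160.87 ] 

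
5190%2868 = 2322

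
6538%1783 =1189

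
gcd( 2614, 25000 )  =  2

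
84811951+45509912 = 130321863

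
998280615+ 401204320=1399484935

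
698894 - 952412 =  - 253518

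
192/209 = 192/209=0.92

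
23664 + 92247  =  115911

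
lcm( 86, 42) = 1806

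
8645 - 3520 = 5125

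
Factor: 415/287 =5^1*7^(  -  1)*41^( - 1)*83^1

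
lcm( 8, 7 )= 56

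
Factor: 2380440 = 2^3*3^1*5^1 * 83^1 * 239^1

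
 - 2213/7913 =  - 1 + 5700/7913 = - 0.28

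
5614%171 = 142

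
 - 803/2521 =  - 1  +  1718/2521= - 0.32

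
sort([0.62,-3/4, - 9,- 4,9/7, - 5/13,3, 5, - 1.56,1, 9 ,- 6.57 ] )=[ - 9, - 6.57, -4, - 1.56,  -  3/4,-5/13, 0.62,1, 9/7,3, 5 , 9 ]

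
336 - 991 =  - 655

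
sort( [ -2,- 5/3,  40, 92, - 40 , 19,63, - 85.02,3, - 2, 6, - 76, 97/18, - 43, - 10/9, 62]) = [ - 85.02,  -  76, - 43, - 40 ,-2,-2,-5/3, - 10/9, 3, 97/18, 6,19,40, 62, 63,92] 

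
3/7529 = 3/7529 = 0.00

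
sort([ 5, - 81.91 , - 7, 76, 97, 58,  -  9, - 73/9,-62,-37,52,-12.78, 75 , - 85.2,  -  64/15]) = [- 85.2, - 81.91,- 62, - 37, - 12.78,  -  9, -73/9,  -  7, - 64/15,  5,52,58,  75, 76, 97] 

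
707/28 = 25 + 1/4 = 25.25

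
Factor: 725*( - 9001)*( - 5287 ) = 34501508075  =  5^2*17^1*29^1*311^1*9001^1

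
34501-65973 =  - 31472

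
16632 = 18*924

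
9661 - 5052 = 4609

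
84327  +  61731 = 146058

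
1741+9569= 11310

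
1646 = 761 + 885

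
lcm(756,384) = 24192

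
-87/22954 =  - 1+ 22867/22954 = - 0.00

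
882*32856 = 28978992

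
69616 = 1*69616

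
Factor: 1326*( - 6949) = -9214374 = -  2^1*3^1*13^1*17^1*6949^1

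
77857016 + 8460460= 86317476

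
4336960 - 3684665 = 652295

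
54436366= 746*72971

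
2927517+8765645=11693162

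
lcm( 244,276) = 16836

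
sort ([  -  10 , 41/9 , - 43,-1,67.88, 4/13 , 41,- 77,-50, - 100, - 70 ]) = [-100 , - 77, - 70, - 50, - 43 , - 10,  -  1,4/13,41/9,  41,67.88 ] 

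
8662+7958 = 16620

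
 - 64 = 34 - 98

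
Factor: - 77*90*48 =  - 2^5 * 3^3*5^1*7^1*11^1 = - 332640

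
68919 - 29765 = 39154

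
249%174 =75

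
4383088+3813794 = 8196882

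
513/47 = 10+43/47 =10.91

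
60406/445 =135+331/445 = 135.74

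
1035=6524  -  5489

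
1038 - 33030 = -31992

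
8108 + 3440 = 11548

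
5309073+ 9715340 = 15024413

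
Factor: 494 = 2^1*13^1*19^1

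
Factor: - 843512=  - 2^3 * 97^1*1087^1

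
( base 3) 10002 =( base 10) 83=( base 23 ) 3e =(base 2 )1010011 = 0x53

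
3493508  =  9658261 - 6164753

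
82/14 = 41/7 =5.86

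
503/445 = 1 + 58/445=1.13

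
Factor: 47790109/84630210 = 2^( - 1)*3^( -1 )*5^(-1) *7^( - 1)*403001^( - 1)*47790109^1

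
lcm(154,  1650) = 11550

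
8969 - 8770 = 199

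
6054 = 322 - - 5732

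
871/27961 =871/27961 = 0.03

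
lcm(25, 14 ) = 350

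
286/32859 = 286/32859 = 0.01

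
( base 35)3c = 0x75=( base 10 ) 117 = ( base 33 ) 3i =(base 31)3o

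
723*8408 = 6078984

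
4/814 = 2/407 = 0.00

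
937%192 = 169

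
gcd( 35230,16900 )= 130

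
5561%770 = 171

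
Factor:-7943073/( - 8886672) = 2^(-4 )*3^(-3) *23^1 * 6857^( - 1)*115117^1= 2647691/2962224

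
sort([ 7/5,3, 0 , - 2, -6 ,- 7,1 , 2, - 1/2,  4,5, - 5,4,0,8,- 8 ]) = [ - 8, - 7,- 6,-5,-2, - 1/2,0,0,1,  7/5 , 2 , 3,  4,  4,  5, 8]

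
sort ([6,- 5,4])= [ - 5 , 4, 6 ]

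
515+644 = 1159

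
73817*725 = 53517325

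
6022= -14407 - -20429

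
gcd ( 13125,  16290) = 15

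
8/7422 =4/3711 = 0.00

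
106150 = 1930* 55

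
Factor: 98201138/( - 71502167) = - 2^1*7^1*11^ ( - 2)*37^ (- 1 )*15971^( - 1)*7014367^1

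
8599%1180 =339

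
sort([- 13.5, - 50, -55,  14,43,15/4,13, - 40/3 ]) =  [ - 55 , - 50 , - 13.5, - 40/3,  15/4,13,14,43]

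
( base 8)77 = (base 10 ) 63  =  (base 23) 2h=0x3f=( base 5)223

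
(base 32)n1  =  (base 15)342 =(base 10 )737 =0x2E1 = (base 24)16h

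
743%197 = 152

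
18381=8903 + 9478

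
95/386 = 95/386=0.25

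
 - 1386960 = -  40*34674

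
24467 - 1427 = 23040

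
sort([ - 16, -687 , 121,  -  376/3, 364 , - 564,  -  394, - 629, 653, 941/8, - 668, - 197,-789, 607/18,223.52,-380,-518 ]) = [ - 789, - 687, - 668,-629,- 564 , - 518, - 394,-380, - 197, - 376/3,-16, 607/18, 941/8, 121,223.52, 364, 653] 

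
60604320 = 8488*7140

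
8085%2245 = 1350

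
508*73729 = 37454332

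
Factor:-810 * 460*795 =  - 296217000 = -  2^3*3^5*5^3*23^1*53^1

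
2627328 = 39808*66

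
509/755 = 509/755 = 0.67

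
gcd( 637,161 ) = 7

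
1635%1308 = 327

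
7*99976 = 699832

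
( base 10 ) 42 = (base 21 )20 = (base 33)19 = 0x2A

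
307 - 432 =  - 125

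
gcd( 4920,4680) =120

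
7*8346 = 58422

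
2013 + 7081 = 9094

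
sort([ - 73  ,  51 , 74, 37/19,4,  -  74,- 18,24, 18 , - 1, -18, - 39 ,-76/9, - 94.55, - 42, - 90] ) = [-94.55 , - 90, - 74, - 73, - 42 , - 39, - 18, - 18 , - 76/9,- 1,  37/19  ,  4, 18,24, 51, 74]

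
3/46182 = 1/15394 = 0.00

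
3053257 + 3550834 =6604091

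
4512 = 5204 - 692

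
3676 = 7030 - 3354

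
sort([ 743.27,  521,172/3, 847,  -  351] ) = [  -  351,172/3,521, 743.27,847 ] 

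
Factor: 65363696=2^4*61^1*193^1*347^1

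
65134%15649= 2538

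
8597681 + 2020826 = 10618507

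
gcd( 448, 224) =224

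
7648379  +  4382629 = 12031008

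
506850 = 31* 16350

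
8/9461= 8/9461 =0.00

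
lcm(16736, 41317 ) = 1322144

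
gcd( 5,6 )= 1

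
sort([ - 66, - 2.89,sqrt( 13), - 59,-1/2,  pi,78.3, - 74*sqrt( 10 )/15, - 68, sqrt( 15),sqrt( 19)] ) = [ - 68, - 66, - 59,  -  74*sqrt( 10)/15, - 2.89,-1/2,pi, sqrt( 13),sqrt( 15),sqrt( 19),78.3 ] 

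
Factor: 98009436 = 2^2*3^1*7^1*1166779^1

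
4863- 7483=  -2620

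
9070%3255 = 2560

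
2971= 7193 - 4222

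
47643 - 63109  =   - 15466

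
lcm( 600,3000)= 3000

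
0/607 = 0 = 0.00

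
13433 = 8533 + 4900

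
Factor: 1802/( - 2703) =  - 2/3 = - 2^1 *3^( - 1)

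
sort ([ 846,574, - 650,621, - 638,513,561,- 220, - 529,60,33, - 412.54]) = [-650, - 638, - 529,-412.54, - 220,33, 60,513 , 561,574,621, 846 ] 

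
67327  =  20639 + 46688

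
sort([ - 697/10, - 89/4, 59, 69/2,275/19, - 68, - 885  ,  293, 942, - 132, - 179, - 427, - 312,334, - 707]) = [ - 885,- 707 ,  -  427, - 312, - 179, - 132, - 697/10, - 68, - 89/4,275/19,69/2 , 59, 293,334,942 ]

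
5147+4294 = 9441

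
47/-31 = -2+15/31 = - 1.52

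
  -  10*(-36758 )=367580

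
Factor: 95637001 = 101^1 *946901^1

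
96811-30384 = 66427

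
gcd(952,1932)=28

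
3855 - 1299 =2556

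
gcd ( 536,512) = 8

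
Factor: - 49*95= - 4655=- 5^1 *7^2 *19^1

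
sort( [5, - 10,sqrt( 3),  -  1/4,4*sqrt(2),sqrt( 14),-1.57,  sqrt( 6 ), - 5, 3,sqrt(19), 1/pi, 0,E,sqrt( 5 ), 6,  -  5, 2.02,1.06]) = [ - 10, - 5, -5, - 1.57, - 1/4 , 0, 1/pi,1.06, sqrt(3),2.02,sqrt( 5),sqrt( 6) , E,3,sqrt(14),sqrt(19),5,4 * sqrt (2),6 ]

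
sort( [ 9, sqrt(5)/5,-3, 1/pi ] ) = [ - 3 , 1/pi,sqrt( 5)/5,9 ] 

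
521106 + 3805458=4326564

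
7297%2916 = 1465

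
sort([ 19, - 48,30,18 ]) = [ - 48, 18, 19, 30 ] 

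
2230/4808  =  1115/2404=0.46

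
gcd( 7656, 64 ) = 8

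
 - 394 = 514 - 908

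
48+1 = 49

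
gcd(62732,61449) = 1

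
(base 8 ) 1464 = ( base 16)334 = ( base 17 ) 2e4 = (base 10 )820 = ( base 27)13a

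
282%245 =37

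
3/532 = 3/532= 0.01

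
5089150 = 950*5357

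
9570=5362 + 4208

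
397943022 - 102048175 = 295894847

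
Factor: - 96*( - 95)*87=793440 = 2^5*3^2*5^1*19^1*29^1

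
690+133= 823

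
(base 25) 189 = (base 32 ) q2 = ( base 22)1fk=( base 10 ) 834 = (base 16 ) 342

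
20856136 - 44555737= - 23699601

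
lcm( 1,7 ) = 7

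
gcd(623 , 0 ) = 623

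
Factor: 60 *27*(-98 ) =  - 2^3*3^4*5^1 * 7^2 = -158760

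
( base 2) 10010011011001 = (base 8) 22331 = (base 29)b68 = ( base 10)9433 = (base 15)2BDD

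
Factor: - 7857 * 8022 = -63028854 =- 2^1 * 3^5*7^1*97^1*191^1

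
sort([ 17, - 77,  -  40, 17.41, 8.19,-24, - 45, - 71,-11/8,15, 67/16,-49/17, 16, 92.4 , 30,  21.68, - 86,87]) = [ - 86, - 77,  -  71, - 45, - 40,- 24, - 49/17,  -  11/8,67/16, 8.19,15,16, 17,17.41,  21.68, 30,87 , 92.4] 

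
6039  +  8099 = 14138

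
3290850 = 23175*142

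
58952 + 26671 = 85623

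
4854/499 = 9 + 363/499 = 9.73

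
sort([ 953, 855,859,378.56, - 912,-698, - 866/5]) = [  -  912, -698, - 866/5,378.56 , 855, 859,953] 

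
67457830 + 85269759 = 152727589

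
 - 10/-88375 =2/17675 = 0.00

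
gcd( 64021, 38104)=1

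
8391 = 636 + 7755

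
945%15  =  0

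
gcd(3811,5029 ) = 1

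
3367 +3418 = 6785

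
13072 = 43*304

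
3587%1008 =563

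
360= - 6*(  -  60 ) 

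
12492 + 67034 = 79526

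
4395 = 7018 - 2623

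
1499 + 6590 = 8089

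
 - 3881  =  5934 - 9815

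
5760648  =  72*80009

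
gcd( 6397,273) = 1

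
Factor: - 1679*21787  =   - 23^1*73^1*21787^1  =  - 36580373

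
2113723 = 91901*23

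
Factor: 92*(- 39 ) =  - 3588 = -2^2*3^1*13^1 * 23^1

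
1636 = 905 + 731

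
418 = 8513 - 8095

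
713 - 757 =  - 44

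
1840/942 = 920/471 = 1.95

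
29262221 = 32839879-3577658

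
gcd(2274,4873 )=1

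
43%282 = 43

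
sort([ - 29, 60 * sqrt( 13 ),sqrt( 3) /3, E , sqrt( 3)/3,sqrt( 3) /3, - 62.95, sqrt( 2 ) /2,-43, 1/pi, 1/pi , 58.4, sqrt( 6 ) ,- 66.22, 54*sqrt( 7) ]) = [ - 66.22, - 62.95,- 43 , - 29 , 1/pi, 1/pi, sqrt( 3 ) /3,sqrt( 3 )/3,sqrt ( 3 ) /3 , sqrt( 2)/2, sqrt( 6),  E, 58.4,54*sqrt( 7 ), 60 * sqrt(13)]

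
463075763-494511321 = -31435558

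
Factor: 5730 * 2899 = 2^1*3^1*5^1*13^1*191^1*223^1 = 16611270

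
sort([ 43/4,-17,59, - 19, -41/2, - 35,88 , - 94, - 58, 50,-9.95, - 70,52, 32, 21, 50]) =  [ - 94, - 70, - 58, - 35, - 41/2, - 19,-17,  -  9.95,43/4,21, 32, 50, 50,  52,59, 88]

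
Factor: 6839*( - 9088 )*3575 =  -2^7*5^2*7^1*11^1*13^1 * 71^1*977^1 =- 222196374400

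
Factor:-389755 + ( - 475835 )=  - 865590= - 2^1 * 3^1*5^1*11^1*43^1 * 61^1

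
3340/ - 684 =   -  835/171= -4.88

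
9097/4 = 2274 + 1/4 = 2274.25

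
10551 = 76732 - 66181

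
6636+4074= 10710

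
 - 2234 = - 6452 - - 4218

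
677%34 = 31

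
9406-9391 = 15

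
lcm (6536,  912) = 39216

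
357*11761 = 4198677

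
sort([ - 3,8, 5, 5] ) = [ - 3,5,5,8]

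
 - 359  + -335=-694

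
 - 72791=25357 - 98148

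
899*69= 62031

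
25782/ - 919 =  - 25782/919 = - 28.05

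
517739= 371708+146031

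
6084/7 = 6084/7  =  869.14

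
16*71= 1136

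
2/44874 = 1/22437= 0.00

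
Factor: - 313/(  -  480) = 2^(-5 )*3^(  -  1)*5^( -1) * 313^1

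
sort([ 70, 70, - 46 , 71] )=[-46, 70, 70,71] 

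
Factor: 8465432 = 2^3*1058179^1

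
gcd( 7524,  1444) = 76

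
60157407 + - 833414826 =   -  773257419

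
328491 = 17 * 19323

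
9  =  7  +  2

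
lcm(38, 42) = 798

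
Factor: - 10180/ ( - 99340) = 509/4967 = 509^1*4967^( - 1)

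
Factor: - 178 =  - 2^1*89^1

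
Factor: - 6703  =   - 6703^1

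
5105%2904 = 2201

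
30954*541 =16746114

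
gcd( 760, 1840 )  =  40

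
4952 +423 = 5375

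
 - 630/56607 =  - 210/18869 = - 0.01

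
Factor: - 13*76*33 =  - 32604 = -2^2*3^1 * 11^1*13^1* 19^1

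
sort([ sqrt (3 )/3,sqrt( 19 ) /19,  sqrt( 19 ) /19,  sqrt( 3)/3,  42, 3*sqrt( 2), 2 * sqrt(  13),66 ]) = [ sqrt(19 )/19, sqrt( 19 )/19,sqrt( 3 ) /3,  sqrt( 3 )/3 , 3 * sqrt( 2 ) , 2 * sqrt (13) , 42,66 ]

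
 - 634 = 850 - 1484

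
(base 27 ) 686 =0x11f4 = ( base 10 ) 4596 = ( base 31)4O8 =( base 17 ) FF6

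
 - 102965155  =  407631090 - 510596245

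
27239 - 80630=  -  53391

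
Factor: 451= 11^1*41^1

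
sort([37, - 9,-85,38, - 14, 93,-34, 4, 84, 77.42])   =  [ - 85,-34,-14, - 9 , 4, 37, 38,  77.42, 84,93]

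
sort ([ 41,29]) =[29, 41 ] 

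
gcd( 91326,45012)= 186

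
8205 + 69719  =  77924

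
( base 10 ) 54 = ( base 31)1N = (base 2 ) 110110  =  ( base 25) 24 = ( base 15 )39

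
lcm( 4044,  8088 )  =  8088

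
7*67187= 470309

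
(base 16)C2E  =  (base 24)59M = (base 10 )3118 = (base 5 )44433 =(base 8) 6056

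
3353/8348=3353/8348 = 0.40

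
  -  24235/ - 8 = 3029 + 3/8 = 3029.38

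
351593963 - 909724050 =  - 558130087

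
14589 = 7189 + 7400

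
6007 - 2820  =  3187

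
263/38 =263/38 = 6.92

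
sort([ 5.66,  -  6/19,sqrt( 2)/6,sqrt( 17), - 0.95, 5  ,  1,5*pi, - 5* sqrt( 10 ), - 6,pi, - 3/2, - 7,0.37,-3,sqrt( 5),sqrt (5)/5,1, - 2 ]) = [ - 5*sqrt( 10), - 7, - 6, - 3, - 2 ,- 3/2, - 0.95, - 6/19,sqrt( 2) /6, 0.37, sqrt( 5)/5, 1,1 , sqrt( 5 ) , pi,sqrt( 17),5  ,  5.66, 5*pi]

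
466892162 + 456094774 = 922986936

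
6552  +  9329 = 15881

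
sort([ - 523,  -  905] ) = [ - 905, -523]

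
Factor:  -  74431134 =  - 2^1 * 3^2* 17^1*243239^1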